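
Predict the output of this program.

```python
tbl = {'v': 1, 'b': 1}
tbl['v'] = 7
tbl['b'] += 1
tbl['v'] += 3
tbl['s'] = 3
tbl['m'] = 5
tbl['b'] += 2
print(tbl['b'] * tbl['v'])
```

40

tbl['v'] = 7 → {'v': 7, 'b': 1}
tbl['b'] = 1+1 = 2 → {'v': 7, 'b': 2}
tbl['v'] = 7+3 = 10 → {'v': 10, 'b': 2}
tbl['s'] = 3 → {'v': 10, 'b': 2, 's': 3}
tbl['m'] = 5 → {'v': 10, 'b': 2, 's': 3, 'm': 5}
tbl['b'] = 2+2 = 4 → {'v': 10, 'b': 4, 's': 3, 'm': 5}
tbl['b']*tbl['v'] = 4*10 = 40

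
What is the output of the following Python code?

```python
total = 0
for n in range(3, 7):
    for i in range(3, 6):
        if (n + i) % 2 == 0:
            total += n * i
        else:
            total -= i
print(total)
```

n=3,i=3: even sum, total = 0+9 = 9
n=3,i=4: odd sum, total = 9-4 = 5
n=3,i=5: even sum, total = 5+15 = 20
n=4,i=3: odd sum, total = 20-3 = 17
n=4,i=4: even sum, total = 17+16 = 33
n=4,i=5: odd sum, total = 33-5 = 28
n=5,i=3: even sum, total = 28+15 = 43
n=5,i=4: odd sum, total = 43-4 = 39
n=5,i=5: even sum, total = 39+25 = 64
n=6,i=3: odd sum, total = 64-3 = 61
n=6,i=4: even sum, total = 61+24 = 85
n=6,i=5: odd sum, total = 85-5 = 80

80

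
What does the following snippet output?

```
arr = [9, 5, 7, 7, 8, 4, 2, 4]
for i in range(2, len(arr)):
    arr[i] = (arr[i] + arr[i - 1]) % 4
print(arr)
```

[9, 5, 0, 3, 3, 3, 1, 1]

i=2: arr[2] = (7+5)%4 = 0 → [9, 5, 0, 7, 8, 4, 2, 4]
i=3: arr[3] = (7+0)%4 = 3 → [9, 5, 0, 3, 8, 4, 2, 4]
i=4: arr[4] = (8+3)%4 = 3 → [9, 5, 0, 3, 3, 4, 2, 4]
i=5: arr[5] = (4+3)%4 = 3 → [9, 5, 0, 3, 3, 3, 2, 4]
i=6: arr[6] = (2+3)%4 = 1 → [9, 5, 0, 3, 3, 3, 1, 4]
i=7: arr[7] = (4+1)%4 = 1 → [9, 5, 0, 3, 3, 3, 1, 1]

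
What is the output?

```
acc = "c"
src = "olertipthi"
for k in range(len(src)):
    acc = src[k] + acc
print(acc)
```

k=0: prepend 'o' → 'oc'
k=1: prepend 'l' → 'loc'
k=2: prepend 'e' → 'eloc'
k=3: prepend 'r' → 'reloc'
k=4: prepend 't' → 'treloc'
k=5: prepend 'i' → 'itreloc'
k=6: prepend 'p' → 'pitreloc'
k=7: prepend 't' → 'tpitreloc'
k=8: prepend 'h' → 'htpitreloc'
k=9: prepend 'i' → 'ihtpitreloc'

ihtpitreloc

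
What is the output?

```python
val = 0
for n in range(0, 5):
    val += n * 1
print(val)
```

n=0: val = 0+0*1 = 0
n=1: val = 0+1*1 = 1
n=2: val = 1+2*1 = 3
n=3: val = 3+3*1 = 6
n=4: val = 6+4*1 = 10

10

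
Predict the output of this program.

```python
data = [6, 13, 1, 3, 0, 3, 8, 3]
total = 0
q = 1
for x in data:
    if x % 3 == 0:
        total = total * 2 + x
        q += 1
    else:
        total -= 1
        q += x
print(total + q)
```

x=6: %3==0, total = 0*2+6 = 6; q=2
x=13: not %3==0, total = 6-1 = 5; q=15
x=1: not %3==0, total = 5-1 = 4; q=16
x=3: %3==0, total = 4*2+3 = 11; q=17
x=0: %3==0, total = 11*2+0 = 22; q=18
x=3: %3==0, total = 22*2+3 = 47; q=19
x=8: not %3==0, total = 47-1 = 46; q=27
x=3: %3==0, total = 46*2+3 = 95; q=28
total+q = 95+28 = 123

123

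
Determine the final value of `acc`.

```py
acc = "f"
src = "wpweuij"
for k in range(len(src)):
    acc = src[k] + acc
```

k=0: prepend 'w' → 'wf'
k=1: prepend 'p' → 'pwf'
k=2: prepend 'w' → 'wpwf'
k=3: prepend 'e' → 'ewpwf'
k=4: prepend 'u' → 'uewpwf'
k=5: prepend 'i' → 'iuewpwf'
k=6: prepend 'j' → 'jiuewpwf'

'jiuewpwf'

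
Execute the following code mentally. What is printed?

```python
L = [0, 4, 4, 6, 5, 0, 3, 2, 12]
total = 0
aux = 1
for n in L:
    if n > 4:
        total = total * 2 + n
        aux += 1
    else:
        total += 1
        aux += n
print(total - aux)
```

59

n=0: not >4, total = 0+1 = 1; aux=1
n=4: not >4, total = 1+1 = 2; aux=5
n=4: not >4, total = 2+1 = 3; aux=9
n=6: >4, total = 3*2+6 = 12; aux=10
n=5: >4, total = 12*2+5 = 29; aux=11
n=0: not >4, total = 29+1 = 30; aux=11
n=3: not >4, total = 30+1 = 31; aux=14
n=2: not >4, total = 31+1 = 32; aux=16
n=12: >4, total = 32*2+12 = 76; aux=17
total-aux = 76-17 = 59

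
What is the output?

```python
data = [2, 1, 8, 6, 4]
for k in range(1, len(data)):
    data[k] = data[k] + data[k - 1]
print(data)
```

[2, 3, 11, 17, 21]

k=1: data[1] = 1+2 = 3 → [2, 3, 8, 6, 4]
k=2: data[2] = 8+3 = 11 → [2, 3, 11, 6, 4]
k=3: data[3] = 6+11 = 17 → [2, 3, 11, 17, 4]
k=4: data[4] = 4+17 = 21 → [2, 3, 11, 17, 21]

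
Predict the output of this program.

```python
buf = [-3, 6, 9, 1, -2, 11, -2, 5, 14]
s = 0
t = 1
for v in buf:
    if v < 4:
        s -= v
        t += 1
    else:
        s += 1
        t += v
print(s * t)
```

550

v=-3: <4, s = 0-(-3) = 3; t=2
v=6: not <4, s = 3+1 = 4; t=8
v=9: not <4, s = 4+1 = 5; t=17
v=1: <4, s = 5-1 = 4; t=18
v=-2: <4, s = 4-(-2) = 6; t=19
v=11: not <4, s = 6+1 = 7; t=30
v=-2: <4, s = 7-(-2) = 9; t=31
v=5: not <4, s = 9+1 = 10; t=36
v=14: not <4, s = 10+1 = 11; t=50
s*t = 11*50 = 550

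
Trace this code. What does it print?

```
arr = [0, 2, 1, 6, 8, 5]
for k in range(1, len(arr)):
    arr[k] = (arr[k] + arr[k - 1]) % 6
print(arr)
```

k=1: arr[1] = (2+0)%6 = 2 → [0, 2, 1, 6, 8, 5]
k=2: arr[2] = (1+2)%6 = 3 → [0, 2, 3, 6, 8, 5]
k=3: arr[3] = (6+3)%6 = 3 → [0, 2, 3, 3, 8, 5]
k=4: arr[4] = (8+3)%6 = 5 → [0, 2, 3, 3, 5, 5]
k=5: arr[5] = (5+5)%6 = 4 → [0, 2, 3, 3, 5, 4]

[0, 2, 3, 3, 5, 4]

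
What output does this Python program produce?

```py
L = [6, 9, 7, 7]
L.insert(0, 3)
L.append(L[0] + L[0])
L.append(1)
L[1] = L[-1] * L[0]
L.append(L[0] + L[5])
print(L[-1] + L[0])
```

12

insert 3 at 0 → [3, 6, 9, 7, 7]
append L[0]+L[0] = 3+3 = 6 → [3, 6, 9, 7, 7, 6]
append 1 → [3, 6, 9, 7, 7, 6, 1]
L[1] = L[-1]*L[0] = 1*3 = 3 → [3, 3, 9, 7, 7, 6, 1]
append L[0]+L[5] = 3+6 = 9 → [3, 3, 9, 7, 7, 6, 1, 9]
L[-1]+L[0] = 9+3 = 12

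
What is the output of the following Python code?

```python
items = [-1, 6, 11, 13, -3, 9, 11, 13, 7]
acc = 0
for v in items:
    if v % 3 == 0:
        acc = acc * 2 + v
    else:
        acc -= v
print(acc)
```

-92

v=-1: not %3==0, acc = 0-(-1) = 1
v=6: %3==0, acc = 1*2+6 = 8
v=11: not %3==0, acc = 8-11 = -3
v=13: not %3==0, acc = (-3)-13 = -16
v=-3: %3==0, acc = (-16)*2+(-3) = -35
v=9: %3==0, acc = (-35)*2+9 = -61
v=11: not %3==0, acc = (-61)-11 = -72
v=13: not %3==0, acc = (-72)-13 = -85
v=7: not %3==0, acc = (-85)-7 = -92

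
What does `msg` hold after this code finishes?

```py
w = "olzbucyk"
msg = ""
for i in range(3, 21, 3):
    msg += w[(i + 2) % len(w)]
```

i=3: add w[5]='c' → 'c'
i=6: add w[0]='o' → 'co'
i=9: add w[3]='b' → 'cob'
i=12: add w[6]='y' → 'coby'
i=15: add w[1]='l' → 'cobyl'
i=18: add w[4]='u' → 'cobylu'

'cobylu'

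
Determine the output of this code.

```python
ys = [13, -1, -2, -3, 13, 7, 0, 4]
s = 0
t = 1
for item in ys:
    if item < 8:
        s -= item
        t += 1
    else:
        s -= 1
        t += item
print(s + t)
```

item=13: not <8, s = 0-1 = -1; t=14
item=-1: <8, s = (-1)-(-1) = 0; t=15
item=-2: <8, s = 0-(-2) = 2; t=16
item=-3: <8, s = 2-(-3) = 5; t=17
item=13: not <8, s = 5-1 = 4; t=30
item=7: <8, s = 4-7 = -3; t=31
item=0: <8, s = (-3)-0 = -3; t=32
item=4: <8, s = (-3)-4 = -7; t=33
s+t = (-7)+33 = 26

26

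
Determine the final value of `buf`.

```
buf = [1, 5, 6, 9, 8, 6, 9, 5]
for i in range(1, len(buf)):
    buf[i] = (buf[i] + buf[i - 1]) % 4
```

[1, 2, 0, 1, 1, 3, 0, 1]

i=1: buf[1] = (5+1)%4 = 2 → [1, 2, 6, 9, 8, 6, 9, 5]
i=2: buf[2] = (6+2)%4 = 0 → [1, 2, 0, 9, 8, 6, 9, 5]
i=3: buf[3] = (9+0)%4 = 1 → [1, 2, 0, 1, 8, 6, 9, 5]
i=4: buf[4] = (8+1)%4 = 1 → [1, 2, 0, 1, 1, 6, 9, 5]
i=5: buf[5] = (6+1)%4 = 3 → [1, 2, 0, 1, 1, 3, 9, 5]
i=6: buf[6] = (9+3)%4 = 0 → [1, 2, 0, 1, 1, 3, 0, 5]
i=7: buf[7] = (5+0)%4 = 1 → [1, 2, 0, 1, 1, 3, 0, 1]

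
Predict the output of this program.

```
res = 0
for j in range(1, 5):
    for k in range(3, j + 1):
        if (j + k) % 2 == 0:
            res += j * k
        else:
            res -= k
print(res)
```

j=3,k=3: even sum, res = 0+9 = 9
j=4,k=3: odd sum, res = 9-3 = 6
j=4,k=4: even sum, res = 6+16 = 22

22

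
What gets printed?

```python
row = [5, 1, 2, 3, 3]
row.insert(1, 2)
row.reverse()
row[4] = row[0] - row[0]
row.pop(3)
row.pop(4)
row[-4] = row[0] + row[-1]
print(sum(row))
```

8

insert 2 at 1 → [5, 2, 1, 2, 3, 3]
reverse → [3, 3, 2, 1, 2, 5]
row[4] = row[0]-row[0] = 3-3 = 0 → [3, 3, 2, 1, 0, 5]
pop(3) removes 1 → [3, 3, 2, 0, 5]
pop(4) removes 5 → [3, 3, 2, 0]
row[-4] = row[0]+row[-1] = 3+0 = 3 → [3, 3, 2, 0]
sum = 8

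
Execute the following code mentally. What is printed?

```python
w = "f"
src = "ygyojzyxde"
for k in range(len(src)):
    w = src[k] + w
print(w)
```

edxyzjoygyf

k=0: prepend 'y' → 'yf'
k=1: prepend 'g' → 'gyf'
k=2: prepend 'y' → 'ygyf'
k=3: prepend 'o' → 'oygyf'
k=4: prepend 'j' → 'joygyf'
k=5: prepend 'z' → 'zjoygyf'
k=6: prepend 'y' → 'yzjoygyf'
k=7: prepend 'x' → 'xyzjoygyf'
k=8: prepend 'd' → 'dxyzjoygyf'
k=9: prepend 'e' → 'edxyzjoygyf'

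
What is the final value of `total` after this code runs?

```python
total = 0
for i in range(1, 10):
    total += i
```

i=1: total = 0+1 = 1
i=2: total = 1+2 = 3
i=3: total = 3+3 = 6
i=4: total = 6+4 = 10
i=5: total = 10+5 = 15
i=6: total = 15+6 = 21
i=7: total = 21+7 = 28
i=8: total = 28+8 = 36
i=9: total = 36+9 = 45

45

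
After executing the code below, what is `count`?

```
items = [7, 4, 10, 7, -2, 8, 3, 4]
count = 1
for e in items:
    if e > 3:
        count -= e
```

e=7: >3, count = 1-7 = -6
e=4: >3, count = (-6)-4 = -10
e=10: >3, count = (-10)-10 = -20
e=7: >3, count = (-20)-7 = -27
e=-2: not >3
e=8: >3, count = (-27)-8 = -35
e=3: not >3
e=4: >3, count = (-35)-4 = -39

-39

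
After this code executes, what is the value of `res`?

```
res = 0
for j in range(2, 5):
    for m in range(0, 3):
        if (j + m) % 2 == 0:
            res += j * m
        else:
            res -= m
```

11

j=2,m=0: even sum, res = 0+0 = 0
j=2,m=1: odd sum, res = 0-1 = -1
j=2,m=2: even sum, res = (-1)+4 = 3
j=3,m=0: odd sum, res = 3-0 = 3
j=3,m=1: even sum, res = 3+3 = 6
j=3,m=2: odd sum, res = 6-2 = 4
j=4,m=0: even sum, res = 4+0 = 4
j=4,m=1: odd sum, res = 4-1 = 3
j=4,m=2: even sum, res = 3+8 = 11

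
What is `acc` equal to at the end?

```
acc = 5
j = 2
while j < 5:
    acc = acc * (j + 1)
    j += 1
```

300

j=2: acc = 5*3 = 15
j=3: acc = 15*4 = 60
j=4: acc = 60*5 = 300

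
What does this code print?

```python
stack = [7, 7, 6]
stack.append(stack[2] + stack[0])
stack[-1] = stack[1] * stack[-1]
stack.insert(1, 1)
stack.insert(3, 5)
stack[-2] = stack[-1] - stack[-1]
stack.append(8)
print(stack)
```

append stack[2]+stack[0] = 6+7 = 13 → [7, 7, 6, 13]
stack[-1] = stack[1]*stack[-1] = 7*13 = 91 → [7, 7, 6, 91]
insert 1 at 1 → [7, 1, 7, 6, 91]
insert 5 at 3 → [7, 1, 7, 5, 6, 91]
stack[-2] = stack[-1]-stack[-1] = 91-91 = 0 → [7, 1, 7, 5, 0, 91]
append 8 → [7, 1, 7, 5, 0, 91, 8]

[7, 1, 7, 5, 0, 91, 8]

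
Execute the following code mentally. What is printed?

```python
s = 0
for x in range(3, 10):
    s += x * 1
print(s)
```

42

x=3: s = 0+3*1 = 3
x=4: s = 3+4*1 = 7
x=5: s = 7+5*1 = 12
x=6: s = 12+6*1 = 18
x=7: s = 18+7*1 = 25
x=8: s = 25+8*1 = 33
x=9: s = 33+9*1 = 42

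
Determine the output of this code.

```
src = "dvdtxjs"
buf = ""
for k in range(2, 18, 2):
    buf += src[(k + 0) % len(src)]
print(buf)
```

dxsvtjdd

k=2: add src[2]='d' → 'd'
k=4: add src[4]='x' → 'dx'
k=6: add src[6]='s' → 'dxs'
k=8: add src[1]='v' → 'dxsv'
k=10: add src[3]='t' → 'dxsvt'
k=12: add src[5]='j' → 'dxsvtj'
k=14: add src[0]='d' → 'dxsvtjd'
k=16: add src[2]='d' → 'dxsvtjdd'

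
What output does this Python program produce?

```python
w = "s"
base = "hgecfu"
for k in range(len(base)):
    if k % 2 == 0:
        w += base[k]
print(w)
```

k=0: add 'h' → 'sh'
k=1: skip
k=2: add 'e' → 'she'
k=3: skip
k=4: add 'f' → 'shef'
k=5: skip

shef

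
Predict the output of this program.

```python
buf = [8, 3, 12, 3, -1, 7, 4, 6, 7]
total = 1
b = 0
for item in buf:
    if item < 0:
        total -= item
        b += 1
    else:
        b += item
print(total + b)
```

item=8: not <0; b=8
item=3: not <0; b=11
item=12: not <0; b=23
item=3: not <0; b=26
item=-1: <0, total = 1-(-1) = 2; b=27
item=7: not <0; b=34
item=4: not <0; b=38
item=6: not <0; b=44
item=7: not <0; b=51
total+b = 2+51 = 53

53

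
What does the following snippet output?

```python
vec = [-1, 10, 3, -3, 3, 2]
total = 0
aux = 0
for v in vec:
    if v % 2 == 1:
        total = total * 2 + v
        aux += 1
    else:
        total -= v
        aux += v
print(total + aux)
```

-65

v=-1: odd, total = 0*2+(-1) = -1; aux=1
v=10: not odd, total = (-1)-10 = -11; aux=11
v=3: odd, total = (-11)*2+3 = -19; aux=12
v=-3: odd, total = (-19)*2+(-3) = -41; aux=13
v=3: odd, total = (-41)*2+3 = -79; aux=14
v=2: not odd, total = (-79)-2 = -81; aux=16
total+aux = (-81)+16 = -65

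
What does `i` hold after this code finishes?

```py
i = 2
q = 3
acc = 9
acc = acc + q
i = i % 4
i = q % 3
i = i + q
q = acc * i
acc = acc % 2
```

3

acc = 9+3 = 12
i = 2%4 = 2
i = 3%3 = 0
i = 0+3 = 3
q = 12*3 = 36
acc = 12%2 = 0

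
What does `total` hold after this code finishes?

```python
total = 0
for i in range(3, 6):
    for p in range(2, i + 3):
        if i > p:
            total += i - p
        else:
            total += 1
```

i=3,p=2: 3>2, total = 0+1 = 1
i=3,p=3: not 3>3, total = 1+1 = 2
i=3,p=4: not 3>4, total = 2+1 = 3
i=3,p=5: not 3>5, total = 3+1 = 4
i=4,p=2: 4>2, total = 4+2 = 6
i=4,p=3: 4>3, total = 6+1 = 7
i=4,p=4: not 4>4, total = 7+1 = 8
i=4,p=5: not 4>5, total = 8+1 = 9
i=4,p=6: not 4>6, total = 9+1 = 10
i=5,p=2: 5>2, total = 10+3 = 13
i=5,p=3: 5>3, total = 13+2 = 15
i=5,p=4: 5>4, total = 15+1 = 16
i=5,p=5: not 5>5, total = 16+1 = 17
i=5,p=6: not 5>6, total = 17+1 = 18
i=5,p=7: not 5>7, total = 18+1 = 19

19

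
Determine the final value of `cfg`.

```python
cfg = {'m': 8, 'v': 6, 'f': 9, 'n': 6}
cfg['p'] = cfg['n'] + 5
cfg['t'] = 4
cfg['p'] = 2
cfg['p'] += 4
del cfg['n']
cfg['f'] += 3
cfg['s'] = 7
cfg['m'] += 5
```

cfg['p'] = cfg['n']+5 = 11 → {'m': 8, 'v': 6, 'f': 9, 'n': 6, 'p': 11}
cfg['t'] = 4 → {'m': 8, 'v': 6, 'f': 9, 'n': 6, 'p': 11, 't': 4}
cfg['p'] = 2 → {'m': 8, 'v': 6, 'f': 9, 'n': 6, 'p': 2, 't': 4}
cfg['p'] = 2+4 = 6 → {'m': 8, 'v': 6, 'f': 9, 'n': 6, 'p': 6, 't': 4}
del 'n' → {'m': 8, 'v': 6, 'f': 9, 'p': 6, 't': 4}
cfg['f'] = 9+3 = 12 → {'m': 8, 'v': 6, 'f': 12, 'p': 6, 't': 4}
cfg['s'] = 7 → {'m': 8, 'v': 6, 'f': 12, 'p': 6, 't': 4, 's': 7}
cfg['m'] = 8+5 = 13 → {'m': 13, 'v': 6, 'f': 12, 'p': 6, 't': 4, 's': 7}

{'m': 13, 'v': 6, 'f': 12, 'p': 6, 't': 4, 's': 7}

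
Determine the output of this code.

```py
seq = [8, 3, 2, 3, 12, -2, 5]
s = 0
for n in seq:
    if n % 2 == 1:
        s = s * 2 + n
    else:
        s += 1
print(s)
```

39

n=8: not odd, s = 0+1 = 1
n=3: odd, s = 1*2+3 = 5
n=2: not odd, s = 5+1 = 6
n=3: odd, s = 6*2+3 = 15
n=12: not odd, s = 15+1 = 16
n=-2: not odd, s = 16+1 = 17
n=5: odd, s = 17*2+5 = 39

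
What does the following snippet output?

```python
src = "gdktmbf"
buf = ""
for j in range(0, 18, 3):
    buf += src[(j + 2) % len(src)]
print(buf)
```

kbdmgt

j=0: add src[2]='k' → 'k'
j=3: add src[5]='b' → 'kb'
j=6: add src[1]='d' → 'kbd'
j=9: add src[4]='m' → 'kbdm'
j=12: add src[0]='g' → 'kbdmg'
j=15: add src[3]='t' → 'kbdmgt'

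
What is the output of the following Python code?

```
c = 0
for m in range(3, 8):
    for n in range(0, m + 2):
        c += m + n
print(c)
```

m=3,n=0: c = 0+3 = 3
m=3,n=1: c = 3+4 = 7
m=3,n=2: c = 7+5 = 12
m=3,n=3: c = 12+6 = 18
m=3,n=4: c = 18+7 = 25
m=4,n=0: c = 25+4 = 29
m=4,n=1: c = 29+5 = 34
m=4,n=2: c = 34+6 = 40
m=4,n=3: c = 40+7 = 47
m=4,n=4: c = 47+8 = 55
m=4,n=5: c = 55+9 = 64
m=5,n=0: c = 64+5 = 69
m=5,n=1: c = 69+6 = 75
m=5,n=2: c = 75+7 = 82
m=5,n=3: c = 82+8 = 90
m=5,n=4: c = 90+9 = 99
m=5,n=5: c = 99+10 = 109
m=5,n=6: c = 109+11 = 120
m=6,n=0: c = 120+6 = 126
m=6,n=1: c = 126+7 = 133
m=6,n=2: c = 133+8 = 141
m=6,n=3: c = 141+9 = 150
m=6,n=4: c = 150+10 = 160
m=6,n=5: c = 160+11 = 171
m=6,n=6: c = 171+12 = 183
m=6,n=7: c = 183+13 = 196
m=7,n=0: c = 196+7 = 203
m=7,n=1: c = 203+8 = 211
m=7,n=2: c = 211+9 = 220
m=7,n=3: c = 220+10 = 230
m=7,n=4: c = 230+11 = 241
m=7,n=5: c = 241+12 = 253
m=7,n=6: c = 253+13 = 266
m=7,n=7: c = 266+14 = 280
m=7,n=8: c = 280+15 = 295

295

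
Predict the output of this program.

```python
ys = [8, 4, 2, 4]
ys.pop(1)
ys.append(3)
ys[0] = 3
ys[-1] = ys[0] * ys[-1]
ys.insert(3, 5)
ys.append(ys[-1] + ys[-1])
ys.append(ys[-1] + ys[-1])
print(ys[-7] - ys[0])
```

0

pop(1) removes 4 → [8, 2, 4]
append 3 → [8, 2, 4, 3]
ys[0] = 3 → [3, 2, 4, 3]
ys[-1] = ys[0]*ys[-1] = 3*3 = 9 → [3, 2, 4, 9]
insert 5 at 3 → [3, 2, 4, 5, 9]
append ys[-1]+ys[-1] = 9+9 = 18 → [3, 2, 4, 5, 9, 18]
append ys[-1]+ys[-1] = 18+18 = 36 → [3, 2, 4, 5, 9, 18, 36]
ys[-7]-ys[0] = 3-3 = 0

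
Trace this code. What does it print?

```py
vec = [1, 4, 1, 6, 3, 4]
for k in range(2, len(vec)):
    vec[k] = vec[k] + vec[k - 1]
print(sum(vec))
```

k=2: vec[2] = 1+4 = 5 → [1, 4, 5, 6, 3, 4]
k=3: vec[3] = 6+5 = 11 → [1, 4, 5, 11, 3, 4]
k=4: vec[4] = 3+11 = 14 → [1, 4, 5, 11, 14, 4]
k=5: vec[5] = 4+14 = 18 → [1, 4, 5, 11, 14, 18]
sum = 53

53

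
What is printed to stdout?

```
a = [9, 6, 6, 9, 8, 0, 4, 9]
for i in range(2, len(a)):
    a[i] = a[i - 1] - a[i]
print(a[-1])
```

-30

i=2: a[2] = 6-6 = 0 → [9, 6, 0, 9, 8, 0, 4, 9]
i=3: a[3] = 0-9 = -9 → [9, 6, 0, -9, 8, 0, 4, 9]
i=4: a[4] = (-9)-8 = -17 → [9, 6, 0, -9, -17, 0, 4, 9]
i=5: a[5] = (-17)-0 = -17 → [9, 6, 0, -9, -17, -17, 4, 9]
i=6: a[6] = (-17)-4 = -21 → [9, 6, 0, -9, -17, -17, -21, 9]
i=7: a[7] = (-21)-9 = -30 → [9, 6, 0, -9, -17, -17, -21, -30]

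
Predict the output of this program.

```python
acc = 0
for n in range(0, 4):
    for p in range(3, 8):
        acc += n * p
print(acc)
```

150

n=0,p=3: acc = 0+0 = 0
n=0,p=4: acc = 0+0 = 0
n=0,p=5: acc = 0+0 = 0
n=0,p=6: acc = 0+0 = 0
n=0,p=7: acc = 0+0 = 0
n=1,p=3: acc = 0+3 = 3
n=1,p=4: acc = 3+4 = 7
n=1,p=5: acc = 7+5 = 12
n=1,p=6: acc = 12+6 = 18
n=1,p=7: acc = 18+7 = 25
n=2,p=3: acc = 25+6 = 31
n=2,p=4: acc = 31+8 = 39
n=2,p=5: acc = 39+10 = 49
n=2,p=6: acc = 49+12 = 61
n=2,p=7: acc = 61+14 = 75
n=3,p=3: acc = 75+9 = 84
n=3,p=4: acc = 84+12 = 96
n=3,p=5: acc = 96+15 = 111
n=3,p=6: acc = 111+18 = 129
n=3,p=7: acc = 129+21 = 150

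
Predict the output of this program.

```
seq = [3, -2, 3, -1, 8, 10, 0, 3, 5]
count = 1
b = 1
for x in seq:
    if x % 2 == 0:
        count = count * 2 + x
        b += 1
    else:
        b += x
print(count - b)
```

x=3: not even; b=4
x=-2: even, count = 1*2+(-2) = 0; b=5
x=3: not even; b=8
x=-1: not even; b=7
x=8: even, count = 0*2+8 = 8; b=8
x=10: even, count = 8*2+10 = 26; b=9
x=0: even, count = 26*2+0 = 52; b=10
x=3: not even; b=13
x=5: not even; b=18
count-b = 52-18 = 34

34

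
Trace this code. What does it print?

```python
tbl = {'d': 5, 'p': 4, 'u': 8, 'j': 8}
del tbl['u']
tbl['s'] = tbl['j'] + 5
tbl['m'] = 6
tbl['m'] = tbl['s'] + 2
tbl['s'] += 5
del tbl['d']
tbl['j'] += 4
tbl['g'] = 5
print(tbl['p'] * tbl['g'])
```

20

del 'u' → {'d': 5, 'p': 4, 'j': 8}
tbl['s'] = tbl['j']+5 = 13 → {'d': 5, 'p': 4, 'j': 8, 's': 13}
tbl['m'] = 6 → {'d': 5, 'p': 4, 'j': 8, 's': 13, 'm': 6}
tbl['m'] = tbl['s']+2 = 15 → {'d': 5, 'p': 4, 'j': 8, 's': 13, 'm': 15}
tbl['s'] = 13+5 = 18 → {'d': 5, 'p': 4, 'j': 8, 's': 18, 'm': 15}
del 'd' → {'p': 4, 'j': 8, 's': 18, 'm': 15}
tbl['j'] = 8+4 = 12 → {'p': 4, 'j': 12, 's': 18, 'm': 15}
tbl['g'] = 5 → {'p': 4, 'j': 12, 's': 18, 'm': 15, 'g': 5}
tbl['p']*tbl['g'] = 4*5 = 20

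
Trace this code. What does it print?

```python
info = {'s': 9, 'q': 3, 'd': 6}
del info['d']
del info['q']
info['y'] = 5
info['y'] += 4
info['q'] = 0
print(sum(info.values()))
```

18

del 'd' → {'s': 9, 'q': 3}
del 'q' → {'s': 9}
info['y'] = 5 → {'s': 9, 'y': 5}
info['y'] = 5+4 = 9 → {'s': 9, 'y': 9}
info['q'] = 0 → {'s': 9, 'y': 9, 'q': 0}
sum of values = 18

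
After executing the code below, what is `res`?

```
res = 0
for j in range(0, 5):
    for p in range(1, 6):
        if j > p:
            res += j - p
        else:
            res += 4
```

j=0,p=1: not 0>1, res = 0+4 = 4
j=0,p=2: not 0>2, res = 4+4 = 8
j=0,p=3: not 0>3, res = 8+4 = 12
j=0,p=4: not 0>4, res = 12+4 = 16
j=0,p=5: not 0>5, res = 16+4 = 20
j=1,p=1: not 1>1, res = 20+4 = 24
j=1,p=2: not 1>2, res = 24+4 = 28
j=1,p=3: not 1>3, res = 28+4 = 32
j=1,p=4: not 1>4, res = 32+4 = 36
j=1,p=5: not 1>5, res = 36+4 = 40
j=2,p=1: 2>1, res = 40+1 = 41
j=2,p=2: not 2>2, res = 41+4 = 45
j=2,p=3: not 2>3, res = 45+4 = 49
j=2,p=4: not 2>4, res = 49+4 = 53
j=2,p=5: not 2>5, res = 53+4 = 57
j=3,p=1: 3>1, res = 57+2 = 59
j=3,p=2: 3>2, res = 59+1 = 60
j=3,p=3: not 3>3, res = 60+4 = 64
j=3,p=4: not 3>4, res = 64+4 = 68
j=3,p=5: not 3>5, res = 68+4 = 72
j=4,p=1: 4>1, res = 72+3 = 75
j=4,p=2: 4>2, res = 75+2 = 77
j=4,p=3: 4>3, res = 77+1 = 78
j=4,p=4: not 4>4, res = 78+4 = 82
j=4,p=5: not 4>5, res = 82+4 = 86

86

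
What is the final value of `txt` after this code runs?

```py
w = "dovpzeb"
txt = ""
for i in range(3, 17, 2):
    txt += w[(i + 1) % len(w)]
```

i=3: add w[4]='z' → 'z'
i=5: add w[6]='b' → 'zb'
i=7: add w[1]='o' → 'zbo'
i=9: add w[3]='p' → 'zbop'
i=11: add w[5]='e' → 'zbope'
i=13: add w[0]='d' → 'zboped'
i=15: add w[2]='v' → 'zbopedv'

'zbopedv'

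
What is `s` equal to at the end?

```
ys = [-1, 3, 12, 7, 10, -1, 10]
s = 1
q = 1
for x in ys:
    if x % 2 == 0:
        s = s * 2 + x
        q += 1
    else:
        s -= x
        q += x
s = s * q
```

x=-1: not even, s = 1-(-1) = 2; q=0
x=3: not even, s = 2-3 = -1; q=3
x=12: even, s = (-1)*2+12 = 10; q=4
x=7: not even, s = 10-7 = 3; q=11
x=10: even, s = 3*2+10 = 16; q=12
x=-1: not even, s = 16-(-1) = 17; q=11
x=10: even, s = 17*2+10 = 44; q=12
s*q = 44*12 = 528

528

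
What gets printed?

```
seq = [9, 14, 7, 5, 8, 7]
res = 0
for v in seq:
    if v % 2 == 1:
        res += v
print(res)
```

28

v=9: odd, res = 0+9 = 9
v=14: not odd
v=7: odd, res = 9+7 = 16
v=5: odd, res = 16+5 = 21
v=8: not odd
v=7: odd, res = 21+7 = 28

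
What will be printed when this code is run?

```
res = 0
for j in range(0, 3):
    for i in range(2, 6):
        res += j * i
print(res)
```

42

j=0,i=2: res = 0+0 = 0
j=0,i=3: res = 0+0 = 0
j=0,i=4: res = 0+0 = 0
j=0,i=5: res = 0+0 = 0
j=1,i=2: res = 0+2 = 2
j=1,i=3: res = 2+3 = 5
j=1,i=4: res = 5+4 = 9
j=1,i=5: res = 9+5 = 14
j=2,i=2: res = 14+4 = 18
j=2,i=3: res = 18+6 = 24
j=2,i=4: res = 24+8 = 32
j=2,i=5: res = 32+10 = 42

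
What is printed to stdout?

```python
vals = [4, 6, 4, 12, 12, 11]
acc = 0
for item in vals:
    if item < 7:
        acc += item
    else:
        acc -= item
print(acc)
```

item=4: <7, acc = 0+4 = 4
item=6: <7, acc = 4+6 = 10
item=4: <7, acc = 10+4 = 14
item=12: not <7, acc = 14-12 = 2
item=12: not <7, acc = 2-12 = -10
item=11: not <7, acc = (-10)-11 = -21

-21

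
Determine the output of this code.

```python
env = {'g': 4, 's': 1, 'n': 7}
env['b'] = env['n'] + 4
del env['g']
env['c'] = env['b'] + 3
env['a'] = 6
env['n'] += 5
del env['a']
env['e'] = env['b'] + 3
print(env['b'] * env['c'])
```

154

env['b'] = env['n']+4 = 11 → {'g': 4, 's': 1, 'n': 7, 'b': 11}
del 'g' → {'s': 1, 'n': 7, 'b': 11}
env['c'] = env['b']+3 = 14 → {'s': 1, 'n': 7, 'b': 11, 'c': 14}
env['a'] = 6 → {'s': 1, 'n': 7, 'b': 11, 'c': 14, 'a': 6}
env['n'] = 7+5 = 12 → {'s': 1, 'n': 12, 'b': 11, 'c': 14, 'a': 6}
del 'a' → {'s': 1, 'n': 12, 'b': 11, 'c': 14}
env['e'] = env['b']+3 = 14 → {'s': 1, 'n': 12, 'b': 11, 'c': 14, 'e': 14}
env['b']*env['c'] = 11*14 = 154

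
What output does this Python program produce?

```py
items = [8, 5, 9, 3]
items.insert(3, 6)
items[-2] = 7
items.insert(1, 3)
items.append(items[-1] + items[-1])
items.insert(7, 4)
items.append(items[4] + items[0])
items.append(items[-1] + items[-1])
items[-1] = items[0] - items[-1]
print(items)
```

insert 6 at 3 → [8, 5, 9, 6, 3]
items[-2] = 7 → [8, 5, 9, 7, 3]
insert 3 at 1 → [8, 3, 5, 9, 7, 3]
append items[-1]+items[-1] = 3+3 = 6 → [8, 3, 5, 9, 7, 3, 6]
insert 4 at 7 → [8, 3, 5, 9, 7, 3, 6, 4]
append items[4]+items[0] = 7+8 = 15 → [8, 3, 5, 9, 7, 3, 6, 4, 15]
append items[-1]+items[-1] = 15+15 = 30 → [8, 3, 5, 9, 7, 3, 6, 4, 15, 30]
items[-1] = items[0]-items[-1] = 8-30 = -22 → [8, 3, 5, 9, 7, 3, 6, 4, 15, -22]

[8, 3, 5, 9, 7, 3, 6, 4, 15, -22]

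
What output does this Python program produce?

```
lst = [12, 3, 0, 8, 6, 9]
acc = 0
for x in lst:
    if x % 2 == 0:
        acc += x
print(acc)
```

x=12: even, acc = 0+12 = 12
x=3: not even
x=0: even, acc = 12+0 = 12
x=8: even, acc = 12+8 = 20
x=6: even, acc = 20+6 = 26
x=9: not even

26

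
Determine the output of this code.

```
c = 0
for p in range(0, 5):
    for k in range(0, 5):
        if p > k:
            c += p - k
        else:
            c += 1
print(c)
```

35

p=0,k=0: not 0>0, c = 0+1 = 1
p=0,k=1: not 0>1, c = 1+1 = 2
p=0,k=2: not 0>2, c = 2+1 = 3
p=0,k=3: not 0>3, c = 3+1 = 4
p=0,k=4: not 0>4, c = 4+1 = 5
p=1,k=0: 1>0, c = 5+1 = 6
p=1,k=1: not 1>1, c = 6+1 = 7
p=1,k=2: not 1>2, c = 7+1 = 8
p=1,k=3: not 1>3, c = 8+1 = 9
p=1,k=4: not 1>4, c = 9+1 = 10
p=2,k=0: 2>0, c = 10+2 = 12
p=2,k=1: 2>1, c = 12+1 = 13
p=2,k=2: not 2>2, c = 13+1 = 14
p=2,k=3: not 2>3, c = 14+1 = 15
p=2,k=4: not 2>4, c = 15+1 = 16
p=3,k=0: 3>0, c = 16+3 = 19
p=3,k=1: 3>1, c = 19+2 = 21
p=3,k=2: 3>2, c = 21+1 = 22
p=3,k=3: not 3>3, c = 22+1 = 23
p=3,k=4: not 3>4, c = 23+1 = 24
p=4,k=0: 4>0, c = 24+4 = 28
p=4,k=1: 4>1, c = 28+3 = 31
p=4,k=2: 4>2, c = 31+2 = 33
p=4,k=3: 4>3, c = 33+1 = 34
p=4,k=4: not 4>4, c = 34+1 = 35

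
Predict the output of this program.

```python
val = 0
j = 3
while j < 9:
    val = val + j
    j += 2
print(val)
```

15

j=3: val = 0+3 = 3
j=5: val = 3+5 = 8
j=7: val = 8+7 = 15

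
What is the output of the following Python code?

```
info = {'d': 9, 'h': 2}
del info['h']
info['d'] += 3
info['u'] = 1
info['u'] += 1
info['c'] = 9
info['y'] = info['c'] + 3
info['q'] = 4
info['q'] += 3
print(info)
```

del 'h' → {'d': 9}
info['d'] = 9+3 = 12 → {'d': 12}
info['u'] = 1 → {'d': 12, 'u': 1}
info['u'] = 1+1 = 2 → {'d': 12, 'u': 2}
info['c'] = 9 → {'d': 12, 'u': 2, 'c': 9}
info['y'] = info['c']+3 = 12 → {'d': 12, 'u': 2, 'c': 9, 'y': 12}
info['q'] = 4 → {'d': 12, 'u': 2, 'c': 9, 'y': 12, 'q': 4}
info['q'] = 4+3 = 7 → {'d': 12, 'u': 2, 'c': 9, 'y': 12, 'q': 7}

{'d': 12, 'u': 2, 'c': 9, 'y': 12, 'q': 7}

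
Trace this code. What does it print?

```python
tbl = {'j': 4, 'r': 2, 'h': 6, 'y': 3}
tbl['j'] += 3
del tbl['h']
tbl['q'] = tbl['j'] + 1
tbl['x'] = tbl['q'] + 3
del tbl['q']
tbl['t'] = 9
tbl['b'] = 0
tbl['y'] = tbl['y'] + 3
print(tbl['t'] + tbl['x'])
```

tbl['j'] = 4+3 = 7 → {'j': 7, 'r': 2, 'h': 6, 'y': 3}
del 'h' → {'j': 7, 'r': 2, 'y': 3}
tbl['q'] = tbl['j']+1 = 8 → {'j': 7, 'r': 2, 'y': 3, 'q': 8}
tbl['x'] = tbl['q']+3 = 11 → {'j': 7, 'r': 2, 'y': 3, 'q': 8, 'x': 11}
del 'q' → {'j': 7, 'r': 2, 'y': 3, 'x': 11}
tbl['t'] = 9 → {'j': 7, 'r': 2, 'y': 3, 'x': 11, 't': 9}
tbl['b'] = 0 → {'j': 7, 'r': 2, 'y': 3, 'x': 11, 't': 9, 'b': 0}
tbl['y'] = tbl['y']+3 = 6 → {'j': 7, 'r': 2, 'y': 6, 'x': 11, 't': 9, 'b': 0}
tbl['t']+tbl['x'] = 9+11 = 20

20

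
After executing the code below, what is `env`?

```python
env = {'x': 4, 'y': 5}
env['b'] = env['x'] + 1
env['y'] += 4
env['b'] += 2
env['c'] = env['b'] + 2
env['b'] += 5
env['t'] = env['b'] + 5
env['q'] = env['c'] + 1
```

{'x': 4, 'y': 9, 'b': 12, 'c': 9, 't': 17, 'q': 10}

env['b'] = env['x']+1 = 5 → {'x': 4, 'y': 5, 'b': 5}
env['y'] = 5+4 = 9 → {'x': 4, 'y': 9, 'b': 5}
env['b'] = 5+2 = 7 → {'x': 4, 'y': 9, 'b': 7}
env['c'] = env['b']+2 = 9 → {'x': 4, 'y': 9, 'b': 7, 'c': 9}
env['b'] = 7+5 = 12 → {'x': 4, 'y': 9, 'b': 12, 'c': 9}
env['t'] = env['b']+5 = 17 → {'x': 4, 'y': 9, 'b': 12, 'c': 9, 't': 17}
env['q'] = env['c']+1 = 10 → {'x': 4, 'y': 9, 'b': 12, 'c': 9, 't': 17, 'q': 10}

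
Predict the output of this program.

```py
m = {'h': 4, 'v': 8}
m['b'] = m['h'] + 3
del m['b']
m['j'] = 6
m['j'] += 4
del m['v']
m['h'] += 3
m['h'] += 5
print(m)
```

m['b'] = m['h']+3 = 7 → {'h': 4, 'v': 8, 'b': 7}
del 'b' → {'h': 4, 'v': 8}
m['j'] = 6 → {'h': 4, 'v': 8, 'j': 6}
m['j'] = 6+4 = 10 → {'h': 4, 'v': 8, 'j': 10}
del 'v' → {'h': 4, 'j': 10}
m['h'] = 4+3 = 7 → {'h': 7, 'j': 10}
m['h'] = 7+5 = 12 → {'h': 12, 'j': 10}

{'h': 12, 'j': 10}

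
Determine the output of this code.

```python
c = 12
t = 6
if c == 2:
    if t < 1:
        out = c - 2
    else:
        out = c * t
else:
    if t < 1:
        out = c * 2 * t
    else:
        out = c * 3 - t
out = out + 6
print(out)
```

c=12, t=6
c == 2 is False; t < 1 is False
→ out = c * 3 - t = 30
out = 30+6 = 36

36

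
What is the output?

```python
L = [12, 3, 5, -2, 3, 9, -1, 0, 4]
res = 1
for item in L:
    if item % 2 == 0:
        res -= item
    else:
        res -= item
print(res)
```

-32

item=12: even, res = 1-12 = -11
item=3: not even, res = (-11)-3 = -14
item=5: not even, res = (-14)-5 = -19
item=-2: even, res = (-19)-(-2) = -17
item=3: not even, res = (-17)-3 = -20
item=9: not even, res = (-20)-9 = -29
item=-1: not even, res = (-29)-(-1) = -28
item=0: even, res = (-28)-0 = -28
item=4: even, res = (-28)-4 = -32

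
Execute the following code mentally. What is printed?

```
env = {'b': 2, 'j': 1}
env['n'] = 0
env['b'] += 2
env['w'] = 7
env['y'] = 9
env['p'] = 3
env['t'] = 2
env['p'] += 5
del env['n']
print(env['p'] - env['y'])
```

-1

env['n'] = 0 → {'b': 2, 'j': 1, 'n': 0}
env['b'] = 2+2 = 4 → {'b': 4, 'j': 1, 'n': 0}
env['w'] = 7 → {'b': 4, 'j': 1, 'n': 0, 'w': 7}
env['y'] = 9 → {'b': 4, 'j': 1, 'n': 0, 'w': 7, 'y': 9}
env['p'] = 3 → {'b': 4, 'j': 1, 'n': 0, 'w': 7, 'y': 9, 'p': 3}
env['t'] = 2 → {'b': 4, 'j': 1, 'n': 0, 'w': 7, 'y': 9, 'p': 3, 't': 2}
env['p'] = 3+5 = 8 → {'b': 4, 'j': 1, 'n': 0, 'w': 7, 'y': 9, 'p': 8, 't': 2}
del 'n' → {'b': 4, 'j': 1, 'w': 7, 'y': 9, 'p': 8, 't': 2}
env['p']-env['y'] = 8-9 = -1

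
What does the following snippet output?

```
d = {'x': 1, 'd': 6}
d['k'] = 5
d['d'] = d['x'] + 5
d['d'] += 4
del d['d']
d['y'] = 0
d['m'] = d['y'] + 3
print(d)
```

d['k'] = 5 → {'x': 1, 'd': 6, 'k': 5}
d['d'] = d['x']+5 = 6 → {'x': 1, 'd': 6, 'k': 5}
d['d'] = 6+4 = 10 → {'x': 1, 'd': 10, 'k': 5}
del 'd' → {'x': 1, 'k': 5}
d['y'] = 0 → {'x': 1, 'k': 5, 'y': 0}
d['m'] = d['y']+3 = 3 → {'x': 1, 'k': 5, 'y': 0, 'm': 3}

{'x': 1, 'k': 5, 'y': 0, 'm': 3}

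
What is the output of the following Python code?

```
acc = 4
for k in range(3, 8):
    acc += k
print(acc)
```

29

k=3: acc = 4+3 = 7
k=4: acc = 7+4 = 11
k=5: acc = 11+5 = 16
k=6: acc = 16+6 = 22
k=7: acc = 22+7 = 29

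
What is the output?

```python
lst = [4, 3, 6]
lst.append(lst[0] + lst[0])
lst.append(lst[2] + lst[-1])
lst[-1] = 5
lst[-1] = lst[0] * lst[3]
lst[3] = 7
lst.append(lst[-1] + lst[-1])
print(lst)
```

[4, 3, 6, 7, 32, 64]

append lst[0]+lst[0] = 4+4 = 8 → [4, 3, 6, 8]
append lst[2]+lst[-1] = 6+8 = 14 → [4, 3, 6, 8, 14]
lst[-1] = 5 → [4, 3, 6, 8, 5]
lst[-1] = lst[0]*lst[3] = 4*8 = 32 → [4, 3, 6, 8, 32]
lst[3] = 7 → [4, 3, 6, 7, 32]
append lst[-1]+lst[-1] = 32+32 = 64 → [4, 3, 6, 7, 32, 64]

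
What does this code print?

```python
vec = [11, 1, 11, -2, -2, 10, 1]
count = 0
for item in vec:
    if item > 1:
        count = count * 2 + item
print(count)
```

item=11: >1, count = 0*2+11 = 11
item=1: not >1
item=11: >1, count = 11*2+11 = 33
item=-2: not >1
item=-2: not >1
item=10: >1, count = 33*2+10 = 76
item=1: not >1

76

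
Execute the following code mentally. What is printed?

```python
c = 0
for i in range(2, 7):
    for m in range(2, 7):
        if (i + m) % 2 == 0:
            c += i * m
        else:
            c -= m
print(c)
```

i=2,m=2: even sum, c = 0+4 = 4
i=2,m=3: odd sum, c = 4-3 = 1
i=2,m=4: even sum, c = 1+8 = 9
i=2,m=5: odd sum, c = 9-5 = 4
i=2,m=6: even sum, c = 4+12 = 16
i=3,m=2: odd sum, c = 16-2 = 14
i=3,m=3: even sum, c = 14+9 = 23
i=3,m=4: odd sum, c = 23-4 = 19
i=3,m=5: even sum, c = 19+15 = 34
i=3,m=6: odd sum, c = 34-6 = 28
i=4,m=2: even sum, c = 28+8 = 36
i=4,m=3: odd sum, c = 36-3 = 33
i=4,m=4: even sum, c = 33+16 = 49
i=4,m=5: odd sum, c = 49-5 = 44
i=4,m=6: even sum, c = 44+24 = 68
i=5,m=2: odd sum, c = 68-2 = 66
i=5,m=3: even sum, c = 66+15 = 81
i=5,m=4: odd sum, c = 81-4 = 77
i=5,m=5: even sum, c = 77+25 = 102
i=5,m=6: odd sum, c = 102-6 = 96
i=6,m=2: even sum, c = 96+12 = 108
i=6,m=3: odd sum, c = 108-3 = 105
i=6,m=4: even sum, c = 105+24 = 129
i=6,m=5: odd sum, c = 129-5 = 124
i=6,m=6: even sum, c = 124+36 = 160

160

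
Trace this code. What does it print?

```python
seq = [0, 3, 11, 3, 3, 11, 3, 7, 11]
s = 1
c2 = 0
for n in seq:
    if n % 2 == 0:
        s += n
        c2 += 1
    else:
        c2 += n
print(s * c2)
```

n=0: even, s = 1+0 = 1; c2=1
n=3: not even; c2=4
n=11: not even; c2=15
n=3: not even; c2=18
n=3: not even; c2=21
n=11: not even; c2=32
n=3: not even; c2=35
n=7: not even; c2=42
n=11: not even; c2=53
s*c2 = 1*53 = 53

53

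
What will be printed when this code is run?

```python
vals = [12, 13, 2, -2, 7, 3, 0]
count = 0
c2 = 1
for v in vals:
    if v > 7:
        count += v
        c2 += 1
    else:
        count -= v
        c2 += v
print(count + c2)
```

28

v=12: >7, count = 0+12 = 12; c2=2
v=13: >7, count = 12+13 = 25; c2=3
v=2: not >7, count = 25-2 = 23; c2=5
v=-2: not >7, count = 23-(-2) = 25; c2=3
v=7: not >7, count = 25-7 = 18; c2=10
v=3: not >7, count = 18-3 = 15; c2=13
v=0: not >7, count = 15-0 = 15; c2=13
count+c2 = 15+13 = 28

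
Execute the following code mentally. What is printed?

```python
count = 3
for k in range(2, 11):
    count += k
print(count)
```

57

k=2: count = 3+2 = 5
k=3: count = 5+3 = 8
k=4: count = 8+4 = 12
k=5: count = 12+5 = 17
k=6: count = 17+6 = 23
k=7: count = 23+7 = 30
k=8: count = 30+8 = 38
k=9: count = 38+9 = 47
k=10: count = 47+10 = 57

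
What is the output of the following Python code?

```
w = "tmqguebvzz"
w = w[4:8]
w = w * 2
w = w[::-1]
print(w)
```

slice [4:8] → 'uebv'
repeat ×2 → 'uebvuebv'
reverse → 'vbeuvbeu'

vbeuvbeu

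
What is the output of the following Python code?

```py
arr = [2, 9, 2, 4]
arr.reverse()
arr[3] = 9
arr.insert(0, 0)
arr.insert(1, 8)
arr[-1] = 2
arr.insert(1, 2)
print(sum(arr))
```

27

reverse → [4, 2, 9, 2]
arr[3] = 9 → [4, 2, 9, 9]
insert 0 at 0 → [0, 4, 2, 9, 9]
insert 8 at 1 → [0, 8, 4, 2, 9, 9]
arr[-1] = 2 → [0, 8, 4, 2, 9, 2]
insert 2 at 1 → [0, 2, 8, 4, 2, 9, 2]
sum = 27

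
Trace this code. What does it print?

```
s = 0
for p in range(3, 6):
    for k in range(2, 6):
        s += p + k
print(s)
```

p=3,k=2: s = 0+5 = 5
p=3,k=3: s = 5+6 = 11
p=3,k=4: s = 11+7 = 18
p=3,k=5: s = 18+8 = 26
p=4,k=2: s = 26+6 = 32
p=4,k=3: s = 32+7 = 39
p=4,k=4: s = 39+8 = 47
p=4,k=5: s = 47+9 = 56
p=5,k=2: s = 56+7 = 63
p=5,k=3: s = 63+8 = 71
p=5,k=4: s = 71+9 = 80
p=5,k=5: s = 80+10 = 90

90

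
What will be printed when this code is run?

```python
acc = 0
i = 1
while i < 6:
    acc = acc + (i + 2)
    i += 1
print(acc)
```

i=1: acc = 0+3 = 3
i=2: acc = 3+4 = 7
i=3: acc = 7+5 = 12
i=4: acc = 12+6 = 18
i=5: acc = 18+7 = 25

25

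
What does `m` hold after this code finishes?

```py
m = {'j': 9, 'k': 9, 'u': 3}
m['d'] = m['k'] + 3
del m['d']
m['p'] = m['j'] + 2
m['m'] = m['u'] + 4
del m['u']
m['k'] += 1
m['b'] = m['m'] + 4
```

{'j': 9, 'k': 10, 'p': 11, 'm': 7, 'b': 11}

m['d'] = m['k']+3 = 12 → {'j': 9, 'k': 9, 'u': 3, 'd': 12}
del 'd' → {'j': 9, 'k': 9, 'u': 3}
m['p'] = m['j']+2 = 11 → {'j': 9, 'k': 9, 'u': 3, 'p': 11}
m['m'] = m['u']+4 = 7 → {'j': 9, 'k': 9, 'u': 3, 'p': 11, 'm': 7}
del 'u' → {'j': 9, 'k': 9, 'p': 11, 'm': 7}
m['k'] = 9+1 = 10 → {'j': 9, 'k': 10, 'p': 11, 'm': 7}
m['b'] = m['m']+4 = 11 → {'j': 9, 'k': 10, 'p': 11, 'm': 7, 'b': 11}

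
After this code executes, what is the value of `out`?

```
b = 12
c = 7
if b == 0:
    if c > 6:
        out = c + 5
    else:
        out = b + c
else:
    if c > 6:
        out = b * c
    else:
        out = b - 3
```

84

b=12, c=7
b == 0 is False; c > 6 is True
→ out = b * c = 84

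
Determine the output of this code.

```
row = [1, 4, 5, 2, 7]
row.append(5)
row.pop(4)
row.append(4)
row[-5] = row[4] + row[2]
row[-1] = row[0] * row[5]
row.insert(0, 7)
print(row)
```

append 5 → [1, 4, 5, 2, 7, 5]
pop(4) removes 7 → [1, 4, 5, 2, 5]
append 4 → [1, 4, 5, 2, 5, 4]
row[-5] = row[4]+row[2] = 5+5 = 10 → [1, 10, 5, 2, 5, 4]
row[-1] = row[0]*row[5] = 1*4 = 4 → [1, 10, 5, 2, 5, 4]
insert 7 at 0 → [7, 1, 10, 5, 2, 5, 4]

[7, 1, 10, 5, 2, 5, 4]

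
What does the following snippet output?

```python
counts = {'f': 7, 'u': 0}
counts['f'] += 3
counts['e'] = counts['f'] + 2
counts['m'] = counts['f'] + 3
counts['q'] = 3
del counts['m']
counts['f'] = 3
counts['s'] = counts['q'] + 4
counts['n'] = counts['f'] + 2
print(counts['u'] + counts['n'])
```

counts['f'] = 7+3 = 10 → {'f': 10, 'u': 0}
counts['e'] = counts['f']+2 = 12 → {'f': 10, 'u': 0, 'e': 12}
counts['m'] = counts['f']+3 = 13 → {'f': 10, 'u': 0, 'e': 12, 'm': 13}
counts['q'] = 3 → {'f': 10, 'u': 0, 'e': 12, 'm': 13, 'q': 3}
del 'm' → {'f': 10, 'u': 0, 'e': 12, 'q': 3}
counts['f'] = 3 → {'f': 3, 'u': 0, 'e': 12, 'q': 3}
counts['s'] = counts['q']+4 = 7 → {'f': 3, 'u': 0, 'e': 12, 'q': 3, 's': 7}
counts['n'] = counts['f']+2 = 5 → {'f': 3, 'u': 0, 'e': 12, 'q': 3, 's': 7, 'n': 5}
counts['u']+counts['n'] = 0+5 = 5

5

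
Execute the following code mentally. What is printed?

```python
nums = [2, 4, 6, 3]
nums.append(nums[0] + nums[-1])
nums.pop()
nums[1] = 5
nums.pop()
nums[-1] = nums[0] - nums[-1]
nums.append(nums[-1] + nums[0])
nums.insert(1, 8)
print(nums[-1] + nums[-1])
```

append nums[0]+nums[-1] = 2+3 = 5 → [2, 4, 6, 3, 5]
pop() removes 5 → [2, 4, 6, 3]
nums[1] = 5 → [2, 5, 6, 3]
pop() removes 3 → [2, 5, 6]
nums[-1] = nums[0]-nums[-1] = 2-6 = -4 → [2, 5, -4]
append nums[-1]+nums[0] = (-4)+2 = -2 → [2, 5, -4, -2]
insert 8 at 1 → [2, 8, 5, -4, -2]
nums[-1]+nums[-1] = (-2)+(-2) = -4

-4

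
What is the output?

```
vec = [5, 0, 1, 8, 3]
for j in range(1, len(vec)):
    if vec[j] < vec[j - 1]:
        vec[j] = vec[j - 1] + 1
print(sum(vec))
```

35

j=1: 0<5, vec[1] = 5+1 = 6 → [5, 6, 1, 8, 3]
j=2: 1<6, vec[2] = 6+1 = 7 → [5, 6, 7, 8, 3]
j=3: 8>=7, unchanged → [5, 6, 7, 8, 3]
j=4: 3<8, vec[4] = 8+1 = 9 → [5, 6, 7, 8, 9]
sum = 35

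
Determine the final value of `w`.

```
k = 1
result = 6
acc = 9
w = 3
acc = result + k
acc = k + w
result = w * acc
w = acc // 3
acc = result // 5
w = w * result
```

12

acc = 6+1 = 7
acc = 1+3 = 4
result = 3*4 = 12
w = 4//3 = 1
acc = 12//5 = 2
w = 1*12 = 12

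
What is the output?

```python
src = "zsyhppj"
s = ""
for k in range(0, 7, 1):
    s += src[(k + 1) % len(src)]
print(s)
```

syhppjz

k=0: add src[1]='s' → 's'
k=1: add src[2]='y' → 'sy'
k=2: add src[3]='h' → 'syh'
k=3: add src[4]='p' → 'syhp'
k=4: add src[5]='p' → 'syhpp'
k=5: add src[6]='j' → 'syhppj'
k=6: add src[0]='z' → 'syhppjz'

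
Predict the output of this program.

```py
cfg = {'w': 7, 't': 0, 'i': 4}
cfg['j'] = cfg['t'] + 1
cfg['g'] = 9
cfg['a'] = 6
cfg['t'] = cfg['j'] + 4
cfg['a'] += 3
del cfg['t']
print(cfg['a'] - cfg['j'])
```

cfg['j'] = cfg['t']+1 = 1 → {'w': 7, 't': 0, 'i': 4, 'j': 1}
cfg['g'] = 9 → {'w': 7, 't': 0, 'i': 4, 'j': 1, 'g': 9}
cfg['a'] = 6 → {'w': 7, 't': 0, 'i': 4, 'j': 1, 'g': 9, 'a': 6}
cfg['t'] = cfg['j']+4 = 5 → {'w': 7, 't': 5, 'i': 4, 'j': 1, 'g': 9, 'a': 6}
cfg['a'] = 6+3 = 9 → {'w': 7, 't': 5, 'i': 4, 'j': 1, 'g': 9, 'a': 9}
del 't' → {'w': 7, 'i': 4, 'j': 1, 'g': 9, 'a': 9}
cfg['a']-cfg['j'] = 9-1 = 8

8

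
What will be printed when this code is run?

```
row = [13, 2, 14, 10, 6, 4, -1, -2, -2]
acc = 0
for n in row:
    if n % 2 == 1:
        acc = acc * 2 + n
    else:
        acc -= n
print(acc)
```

-43

n=13: odd, acc = 0*2+13 = 13
n=2: not odd, acc = 13-2 = 11
n=14: not odd, acc = 11-14 = -3
n=10: not odd, acc = (-3)-10 = -13
n=6: not odd, acc = (-13)-6 = -19
n=4: not odd, acc = (-19)-4 = -23
n=-1: odd, acc = (-23)*2+(-1) = -47
n=-2: not odd, acc = (-47)-(-2) = -45
n=-2: not odd, acc = (-45)-(-2) = -43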